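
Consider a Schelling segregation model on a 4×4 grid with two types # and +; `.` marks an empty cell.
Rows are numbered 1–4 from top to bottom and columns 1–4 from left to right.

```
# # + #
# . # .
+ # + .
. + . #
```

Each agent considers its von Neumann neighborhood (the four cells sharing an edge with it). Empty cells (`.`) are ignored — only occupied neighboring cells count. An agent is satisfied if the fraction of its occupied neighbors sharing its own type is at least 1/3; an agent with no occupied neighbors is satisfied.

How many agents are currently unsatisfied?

(1,1)# 2/2 ok
(1,2)# 1/2 ok
(1,3)+ 0/3 unhappy
(1,4)# 0/1 unhappy
(2,1)# 1/2 ok
(2,3)# 0/2 unhappy
(3,1)+ 0/2 unhappy
(3,2)# 0/3 unhappy
(3,3)+ 0/2 unhappy
(4,2)+ 0/1 unhappy
(4,4)# 0/0 ok
Unsatisfied: (1,3), (1,4), (2,3), (3,1), (3,2), (3,3), (4,2) — 7 in total.

7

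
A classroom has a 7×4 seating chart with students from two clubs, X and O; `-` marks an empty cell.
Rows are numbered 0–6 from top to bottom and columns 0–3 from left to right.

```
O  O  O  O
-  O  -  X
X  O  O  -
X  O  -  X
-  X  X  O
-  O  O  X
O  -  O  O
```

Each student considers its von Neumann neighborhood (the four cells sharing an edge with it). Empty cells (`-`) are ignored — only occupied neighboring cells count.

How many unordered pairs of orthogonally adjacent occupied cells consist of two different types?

11

Scan each occupied cell's neighbors to the right and below so each pair is counted once.
From row 0: 1 unlike of 5 pairs (running 1/5).
From row 1: 0 unlike of 1 pairs (running 1/6).
From row 2: 1 unlike of 4 pairs (running 2/10).
From row 3: 3 unlike of 3 pairs (running 5/13).
From row 4: 4 unlike of 5 pairs (running 9/18).
From row 5: 2 unlike of 4 pairs (running 11/22).
From row 6: 0 unlike of 1 pairs (running 11/23).
Total adjacent occupied pairs: 23; unlike-type pairs: 11.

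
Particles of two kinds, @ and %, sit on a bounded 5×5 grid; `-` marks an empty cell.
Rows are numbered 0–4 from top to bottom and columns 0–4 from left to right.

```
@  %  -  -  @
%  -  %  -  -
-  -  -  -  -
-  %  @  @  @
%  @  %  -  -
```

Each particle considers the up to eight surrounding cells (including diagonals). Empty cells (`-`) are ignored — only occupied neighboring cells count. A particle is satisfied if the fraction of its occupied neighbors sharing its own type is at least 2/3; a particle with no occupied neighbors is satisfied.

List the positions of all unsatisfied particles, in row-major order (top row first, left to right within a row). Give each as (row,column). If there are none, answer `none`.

(0,0), (1,0), (3,1), (3,2), (4,0), (4,1), (4,2)

Row 0: (0,0)@ 0/2 ✗ · (0,1)% 2/3 ✓ · (0,4)@ 0/0 ✓
Row 1: (1,0)% 1/2 ✗ · (1,2)% 1/1 ✓
Row 3: (3,1)% 2/4 ✗ · (3,2)@ 2/4 ✗ · (3,3)@ 2/3 ✓ · (3,4)@ 1/1 ✓
Row 4: (4,0)% 1/2 ✗ · (4,1)@ 1/4 ✗ · (4,2)% 1/4 ✗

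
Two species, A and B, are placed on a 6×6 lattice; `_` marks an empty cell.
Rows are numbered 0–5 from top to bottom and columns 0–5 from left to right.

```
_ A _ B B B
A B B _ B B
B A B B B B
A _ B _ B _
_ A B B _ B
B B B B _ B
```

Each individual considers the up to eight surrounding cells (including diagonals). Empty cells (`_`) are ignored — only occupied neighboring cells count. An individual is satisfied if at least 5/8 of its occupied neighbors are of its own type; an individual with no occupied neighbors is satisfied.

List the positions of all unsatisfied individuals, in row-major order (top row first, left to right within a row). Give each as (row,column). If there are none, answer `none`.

Row 0: (0,1)A 1/3 ✗ · (0,3)B 3/3 ✓ · (0,4)B 4/4 ✓ · (0,5)B 3/3 ✓
Row 1: (1,0)A 2/4 ✗ · (1,1)B 3/6 ✗ · (1,2)B 4/6 ✓ · (1,4)B 7/7 ✓ · (1,5)B 5/5 ✓
Row 2: (2,0)B 1/4 ✗ · (2,1)A 2/7 ✗ · (2,2)B 4/5 ✓ · (2,3)B 6/6 ✓ · (2,4)B 5/5 ✓ · (2,5)B 4/4 ✓
Row 3: (3,0)A 2/3 ✓ · (3,2)B 4/6 ✓ · (3,4)B 5/5 ✓
Row 4: (4,1)A 1/6 ✗ · (4,2)B 5/6 ✓ · (4,3)B 5/5 ✓ · (4,5)B 2/2 ✓
Row 5: (5,0)B 1/2 ✗ · (5,1)B 3/4 ✓ · (5,2)B 4/5 ✓ · (5,3)B 3/3 ✓ · (5,5)B 1/1 ✓

(0,1), (1,0), (1,1), (2,0), (2,1), (4,1), (5,0)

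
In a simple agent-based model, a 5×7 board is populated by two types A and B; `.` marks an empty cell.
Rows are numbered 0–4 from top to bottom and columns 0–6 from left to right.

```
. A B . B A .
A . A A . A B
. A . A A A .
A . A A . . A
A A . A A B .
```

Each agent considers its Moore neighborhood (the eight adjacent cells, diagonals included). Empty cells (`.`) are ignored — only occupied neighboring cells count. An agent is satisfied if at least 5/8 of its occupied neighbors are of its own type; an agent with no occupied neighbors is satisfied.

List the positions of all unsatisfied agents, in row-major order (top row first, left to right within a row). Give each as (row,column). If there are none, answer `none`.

(0,1)A 2/3 ok
(0,2)B 0/3 unhappy
(0,4)B 0/3 unhappy
(0,5)A 1/3 unhappy
(1,0)A 2/2 ok
(1,2)A 4/5 ok
(1,3)A 3/5 unhappy
(1,5)A 3/5 unhappy
(1,6)B 0/3 unhappy
(2,1)A 4/4 ok
(2,3)A 5/5 ok
(2,4)A 5/5 ok
(2,5)A 3/4 ok
(3,0)A 3/3 ok
(3,2)A 5/5 ok
(3,3)A 5/5 ok
(3,6)A 1/2 unhappy
(4,0)A 2/2 ok
(4,1)A 3/3 ok
(4,3)A 3/3 ok
(4,4)A 2/3 ok
(4,5)B 0/2 unhappy

(0,2), (0,4), (0,5), (1,3), (1,5), (1,6), (3,6), (4,5)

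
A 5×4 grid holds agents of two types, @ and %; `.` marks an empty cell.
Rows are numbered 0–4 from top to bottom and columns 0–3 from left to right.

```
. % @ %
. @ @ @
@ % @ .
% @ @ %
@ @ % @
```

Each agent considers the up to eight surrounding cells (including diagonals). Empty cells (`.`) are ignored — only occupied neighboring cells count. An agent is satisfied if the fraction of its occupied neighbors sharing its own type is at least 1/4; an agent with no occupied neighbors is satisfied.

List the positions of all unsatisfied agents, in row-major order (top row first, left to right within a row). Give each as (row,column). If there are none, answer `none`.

Row 0: (0,1)% 0/3 not · (0,2)@ 3/5 satisfied · (0,3)% 0/3 not
Row 1: (1,1)@ 4/6 satisfied · (1,2)@ 4/7 satisfied · (1,3)@ 3/4 satisfied
Row 2: (2,0)@ 2/4 satisfied · (2,1)% 1/7 not · (2,2)@ 5/7 satisfied
Row 3: (3,0)% 1/5 not · (3,1)@ 5/8 satisfied · (3,2)@ 4/7 satisfied · (3,3)% 1/4 satisfied
Row 4: (4,0)@ 2/3 satisfied · (4,1)@ 3/5 satisfied · (4,2)% 1/5 not · (4,3)@ 1/3 satisfied

(0,1), (0,3), (2,1), (3,0), (4,2)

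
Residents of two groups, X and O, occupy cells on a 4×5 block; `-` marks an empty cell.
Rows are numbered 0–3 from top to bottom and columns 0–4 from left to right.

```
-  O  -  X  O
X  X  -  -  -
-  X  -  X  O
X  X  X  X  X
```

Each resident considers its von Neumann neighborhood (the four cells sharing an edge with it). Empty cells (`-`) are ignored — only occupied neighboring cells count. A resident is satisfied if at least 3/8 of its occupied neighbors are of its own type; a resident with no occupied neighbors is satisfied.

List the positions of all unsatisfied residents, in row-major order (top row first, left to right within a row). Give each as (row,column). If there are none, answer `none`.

(0,1), (0,3), (0,4), (2,4)

(0,1)O 0/1 not
(0,3)X 0/1 not
(0,4)O 0/1 not
(1,0)X 1/1 satisfied
(1,1)X 2/3 satisfied
(2,1)X 2/2 satisfied
(2,3)X 1/2 satisfied
(2,4)O 0/2 not
(3,0)X 1/1 satisfied
(3,1)X 3/3 satisfied
(3,2)X 2/2 satisfied
(3,3)X 3/3 satisfied
(3,4)X 1/2 satisfied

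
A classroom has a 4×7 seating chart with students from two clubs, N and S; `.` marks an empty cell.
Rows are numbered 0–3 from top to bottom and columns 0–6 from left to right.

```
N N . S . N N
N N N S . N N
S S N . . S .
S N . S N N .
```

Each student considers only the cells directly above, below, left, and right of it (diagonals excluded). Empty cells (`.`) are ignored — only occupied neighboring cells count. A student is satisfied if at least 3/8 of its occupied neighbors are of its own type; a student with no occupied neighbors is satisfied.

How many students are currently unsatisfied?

(0,0)N 2/2 ok
(0,1)N 2/2 ok
(0,3)S 1/1 ok
(0,5)N 2/2 ok
(0,6)N 2/2 ok
(1,0)N 2/3 ok
(1,1)N 3/4 ok
(1,2)N 2/3 ok
(1,3)S 1/2 ok
(1,5)N 2/3 ok
(1,6)N 2/2 ok
(2,0)S 2/3 ok
(2,1)S 1/4 unhappy
(2,2)N 1/2 ok
(2,5)S 0/2 unhappy
(3,0)S 1/2 ok
(3,1)N 0/2 unhappy
(3,3)S 0/1 unhappy
(3,4)N 1/2 ok
(3,5)N 1/2 ok
Unsatisfied: (2,1), (2,5), (3,1), (3,3) — 4 in total.

4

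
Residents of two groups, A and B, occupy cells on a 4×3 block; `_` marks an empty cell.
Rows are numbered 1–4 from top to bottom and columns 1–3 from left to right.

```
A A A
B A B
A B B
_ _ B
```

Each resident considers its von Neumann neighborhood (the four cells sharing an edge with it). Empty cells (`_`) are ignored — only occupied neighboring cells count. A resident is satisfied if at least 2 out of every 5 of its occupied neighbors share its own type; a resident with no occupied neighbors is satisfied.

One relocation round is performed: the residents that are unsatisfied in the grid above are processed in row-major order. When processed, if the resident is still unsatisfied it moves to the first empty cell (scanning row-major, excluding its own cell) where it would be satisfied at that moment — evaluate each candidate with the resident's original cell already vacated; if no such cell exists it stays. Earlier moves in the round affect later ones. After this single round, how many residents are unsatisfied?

Initially unsatisfied (in order): (2,1), (2,2), (2,3), (3,1), (3,2).
  (2,1) → (4,2).
  (2,2) → (2,1).
  (2,3): now satisfied by earlier moves; stays.
  (3,1): now satisfied by earlier moves; stays.
  (3,2): now satisfied by earlier moves; stays.
Resulting grid:
A A A
A _ B
A B B
_ B B
All satisfied now.

0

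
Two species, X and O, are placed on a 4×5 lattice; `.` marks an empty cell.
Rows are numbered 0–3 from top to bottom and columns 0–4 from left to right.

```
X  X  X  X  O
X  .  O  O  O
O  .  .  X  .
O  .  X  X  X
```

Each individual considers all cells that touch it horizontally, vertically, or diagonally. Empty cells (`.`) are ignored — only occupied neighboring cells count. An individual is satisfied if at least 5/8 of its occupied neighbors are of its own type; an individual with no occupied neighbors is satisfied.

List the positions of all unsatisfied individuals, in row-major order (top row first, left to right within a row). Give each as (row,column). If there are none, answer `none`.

Row 0: (0,0)X 2/2 ✓ · (0,1)X 3/4 ✓ · (0,2)X 2/4 ✗ · (0,3)X 1/5 ✗ · (0,4)O 2/3 ✓
Row 1: (1,0)X 2/3 ✓ · (1,2)O 1/5 ✗ · (1,3)O 3/6 ✗ · (1,4)O 2/4 ✗
Row 2: (2,0)O 1/2 ✗ · (2,3)X 3/6 ✗
Row 3: (3,0)O 1/1 ✓ · (3,2)X 2/2 ✓ · (3,3)X 3/3 ✓ · (3,4)X 2/2 ✓

(0,2), (0,3), (1,2), (1,3), (1,4), (2,0), (2,3)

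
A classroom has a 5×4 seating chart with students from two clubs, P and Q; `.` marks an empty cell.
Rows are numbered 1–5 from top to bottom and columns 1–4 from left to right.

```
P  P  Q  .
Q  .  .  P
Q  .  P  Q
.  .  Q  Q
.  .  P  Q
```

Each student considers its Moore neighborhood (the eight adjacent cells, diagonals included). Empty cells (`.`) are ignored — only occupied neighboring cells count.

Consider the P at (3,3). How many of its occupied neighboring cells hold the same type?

1

Occupied neighbors of (3,3): (2,4)=P, (3,4)=Q, (4,3)=Q, (4,4)=Q.
Same type (P): 1 of 4.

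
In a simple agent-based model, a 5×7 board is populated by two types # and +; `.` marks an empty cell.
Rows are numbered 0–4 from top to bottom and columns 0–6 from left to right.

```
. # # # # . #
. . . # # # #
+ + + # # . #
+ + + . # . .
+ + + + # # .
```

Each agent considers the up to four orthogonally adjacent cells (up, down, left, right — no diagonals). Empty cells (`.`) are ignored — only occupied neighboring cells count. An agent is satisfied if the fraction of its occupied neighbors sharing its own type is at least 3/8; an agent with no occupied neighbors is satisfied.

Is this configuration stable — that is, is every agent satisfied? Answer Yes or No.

Yes

(0,1)# 1/1 ✓
(0,2)# 2/2 ✓
(0,3)# 3/3 ✓
(0,4)# 2/2 ✓
(0,6)# 1/1 ✓
(1,3)# 3/3 ✓
(1,4)# 4/4 ✓
(1,5)# 2/2 ✓
(1,6)# 3/3 ✓
(2,0)+ 2/2 ✓
(2,1)+ 3/3 ✓
(2,2)+ 2/3 ✓
(2,3)# 2/3 ✓
(2,4)# 3/3 ✓
(2,6)# 1/1 ✓
(3,0)+ 3/3 ✓
(3,1)+ 4/4 ✓
(3,2)+ 3/3 ✓
(3,4)# 2/2 ✓
(4,0)+ 2/2 ✓
(4,1)+ 3/3 ✓
(4,2)+ 3/3 ✓
(4,3)+ 1/2 ✓
(4,4)# 2/3 ✓
(4,5)# 1/1 ✓
All meet the threshold, so the configuration is stable.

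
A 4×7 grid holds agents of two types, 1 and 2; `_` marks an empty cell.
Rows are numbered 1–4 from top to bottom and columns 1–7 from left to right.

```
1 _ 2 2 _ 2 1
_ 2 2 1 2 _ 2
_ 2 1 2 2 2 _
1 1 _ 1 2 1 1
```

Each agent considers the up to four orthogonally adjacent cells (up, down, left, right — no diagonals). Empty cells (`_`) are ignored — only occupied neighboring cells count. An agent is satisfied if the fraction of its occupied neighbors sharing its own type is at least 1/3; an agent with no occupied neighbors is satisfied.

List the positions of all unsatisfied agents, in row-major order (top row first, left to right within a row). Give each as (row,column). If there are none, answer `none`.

(1,1)1 0/0 satisfied
(1,3)2 2/2 satisfied
(1,4)2 1/2 satisfied
(1,6)2 0/1 not
(1,7)1 0/2 not
(2,2)2 2/2 satisfied
(2,3)2 2/4 satisfied
(2,4)1 0/4 not
(2,5)2 1/2 satisfied
(2,7)2 0/1 not
(3,2)2 1/3 satisfied
(3,3)1 0/3 not
(3,4)2 1/4 not
(3,5)2 4/4 satisfied
(3,6)2 1/2 satisfied
(4,1)1 1/1 satisfied
(4,2)1 1/2 satisfied
(4,4)1 0/2 not
(4,5)2 1/3 satisfied
(4,6)1 1/3 satisfied
(4,7)1 1/1 satisfied

(1,6), (1,7), (2,4), (2,7), (3,3), (3,4), (4,4)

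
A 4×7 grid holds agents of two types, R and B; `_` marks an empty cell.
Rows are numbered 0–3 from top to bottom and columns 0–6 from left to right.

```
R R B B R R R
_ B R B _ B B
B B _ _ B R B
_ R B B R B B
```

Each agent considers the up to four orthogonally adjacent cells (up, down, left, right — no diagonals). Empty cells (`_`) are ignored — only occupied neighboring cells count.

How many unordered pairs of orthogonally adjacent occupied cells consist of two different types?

17

Scan each occupied cell's neighbors to the right and below so each pair is counted once.
Row 0: R(0,0)–R(0,1)= R(0,1)–B(0,2)≠ R(0,1)–B(1,1)≠ B(0,2)–B(0,3)= B(0,2)–R(1,2)≠ B(0,3)–R(0,4)≠ B(0,3)–B(1,3)= R(0,4)–R(0,5)= R(0,5)–R(0,6)= R(0,5)–B(1,5)≠ R(0,6)–B(1,6)≠  → 6/11 unlike.
Row 1: B(1,1)–R(1,2)≠ B(1,1)–B(2,1)= R(1,2)–B(1,3)≠ B(1,5)–B(1,6)= B(1,5)–R(2,5)≠ B(1,6)–B(2,6)=  → 3/6 unlike.
Row 2: B(2,0)–B(2,1)= B(2,1)–R(3,1)≠ B(2,4)–R(2,5)≠ B(2,4)–R(3,4)≠ R(2,5)–B(2,6)≠ R(2,5)–B(3,5)≠ B(2,6)–B(3,6)=  → 5/7 unlike.
Row 3: R(3,1)–B(3,2)≠ B(3,2)–B(3,3)= B(3,3)–R(3,4)≠ R(3,4)–B(3,5)≠ B(3,5)–B(3,6)=  → 3/5 unlike.
Total adjacent occupied pairs: 29; unlike-type pairs: 17.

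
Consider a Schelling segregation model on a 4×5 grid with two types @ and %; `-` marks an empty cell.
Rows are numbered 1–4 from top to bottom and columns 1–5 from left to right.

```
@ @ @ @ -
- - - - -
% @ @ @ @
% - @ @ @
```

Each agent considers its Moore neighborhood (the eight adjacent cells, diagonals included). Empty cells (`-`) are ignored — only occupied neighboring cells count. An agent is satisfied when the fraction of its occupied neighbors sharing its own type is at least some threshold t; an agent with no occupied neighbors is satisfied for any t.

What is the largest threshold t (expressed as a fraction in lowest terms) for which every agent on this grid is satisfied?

1/2

(1,1)@ 1/1
(1,2)@ 2/2
(1,3)@ 2/2
(1,4)@ 1/1
(3,1)% 1/2
(3,2)@ 2/4
(3,3)@ 4/4
(3,4)@ 5/5
(3,5)@ 3/3
(4,1)% 1/2
(4,3)@ 4/4
(4,4)@ 5/5
(4,5)@ 3/3
The smallest same-type fraction is 1/2 at (3,1), which reduces to 1/2. Any threshold above that leaves this agent unsatisfied.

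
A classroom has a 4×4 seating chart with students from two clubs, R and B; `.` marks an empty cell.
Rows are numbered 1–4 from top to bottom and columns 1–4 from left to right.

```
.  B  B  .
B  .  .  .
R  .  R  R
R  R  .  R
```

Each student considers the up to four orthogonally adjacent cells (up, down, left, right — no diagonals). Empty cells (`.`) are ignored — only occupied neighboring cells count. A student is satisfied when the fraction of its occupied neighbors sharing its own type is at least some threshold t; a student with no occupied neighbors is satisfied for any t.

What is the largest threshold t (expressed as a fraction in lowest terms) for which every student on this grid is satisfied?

Row 1: (1,2)B 1/1 · (1,3)B 1/1
Row 2: (2,1)B 0/1
Row 3: (3,1)R 1/2 · (3,3)R 1/1 · (3,4)R 2/2
Row 4: (4,1)R 2/2 · (4,2)R 1/1 · (4,4)R 1/1
The smallest same-type fraction is 0/1 at (2,1), which reduces to 0/1. Any threshold above that leaves this student unsatisfied.

0/1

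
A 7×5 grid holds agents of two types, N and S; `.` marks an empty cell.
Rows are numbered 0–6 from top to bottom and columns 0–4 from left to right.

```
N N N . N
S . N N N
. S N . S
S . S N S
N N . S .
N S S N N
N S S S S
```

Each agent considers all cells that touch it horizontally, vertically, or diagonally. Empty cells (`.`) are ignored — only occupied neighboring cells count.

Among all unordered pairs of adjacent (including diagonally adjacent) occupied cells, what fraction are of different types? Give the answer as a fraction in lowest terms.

Scan each occupied cell's neighbors to the right and below (and the two forward diagonals) so each pair is counted once.
From row 0: 2 unlike of 9 pairs (running 2/9).
From row 1: 3 unlike of 8 pairs (running 5/17).
From row 2: 3 unlike of 7 pairs (running 8/24).
From row 3: 6 unlike of 8 pairs (running 14/32).
From row 4: 5 unlike of 9 pairs (running 19/41).
From row 5: 9 unlike of 17 pairs (running 28/58).
From row 6: 1 unlike of 4 pairs (running 29/62).
Total adjacent occupied pairs: 62; unlike-type pairs: 29.
29/62 is already in lowest terms.

29/62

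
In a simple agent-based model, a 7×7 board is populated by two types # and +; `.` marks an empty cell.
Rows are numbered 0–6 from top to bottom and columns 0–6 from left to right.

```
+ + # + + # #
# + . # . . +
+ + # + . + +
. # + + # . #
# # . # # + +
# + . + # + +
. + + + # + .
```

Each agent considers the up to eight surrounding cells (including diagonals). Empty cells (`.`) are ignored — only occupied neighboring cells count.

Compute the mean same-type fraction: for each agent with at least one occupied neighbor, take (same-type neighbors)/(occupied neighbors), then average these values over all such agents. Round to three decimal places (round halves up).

(0,0)+ 2/3
(0,1)+ 2/4
(0,2)# 1/4
(0,3)+ 1/3
(0,4)+ 1/3
(0,5)# 1/3
(0,6)# 1/2
(1,0)# 0/5
(1,1)+ 4/7
(1,3)# 2/5
(1,6)+ 2/4
(2,0)+ 2/4
(2,1)+ 3/6
(2,2)# 2/7
(2,3)+ 2/5
(2,5)+ 2/4
(2,6)+ 2/3
(3,1)# 3/6
(3,2)+ 3/7
(3,3)+ 2/6
(3,4)# 2/6
(3,6)# 0/4
(4,0)# 3/4
(4,1)# 3/5
(4,3)# 3/6
(4,4)# 3/7
(4,5)+ 3/7
(4,6)+ 3/4
(5,0)# 2/4
(5,1)+ 2/5
(5,3)+ 2/6
(5,4)# 3/8
(5,5)+ 4/7
(5,6)+ 4/4
(6,1)+ 2/3
(6,2)+ 4/4
(6,3)+ 2/4
(6,4)# 1/5
(6,5)+ 2/4
Sum over 39 agents: 2/3 + 2/4 + 1/4 + 1/3 + 1/3 + 1/3 + 1/2 + 0/5 + 4/7 + 2/5 + 2/4 + 2/4 + 3/6 + 2/7 + 2/5 + 2/4 + 2/3 + 3/6 + 3/7 + 2/6 + 2/6 + 0/4 + 3/4 + 3/5 + 3/6 + 3/7 + 3/7 + 3/4 + 2/4 + 2/5 + 2/6 + 3/8 + 4/7 + 4/4 + 2/3 + 4/4 + 2/4 + 1/5 + 2/4 = 1027/56; mean = 1027/56 ÷ 39 = 79/168 = 0.470238… → 0.470.

0.470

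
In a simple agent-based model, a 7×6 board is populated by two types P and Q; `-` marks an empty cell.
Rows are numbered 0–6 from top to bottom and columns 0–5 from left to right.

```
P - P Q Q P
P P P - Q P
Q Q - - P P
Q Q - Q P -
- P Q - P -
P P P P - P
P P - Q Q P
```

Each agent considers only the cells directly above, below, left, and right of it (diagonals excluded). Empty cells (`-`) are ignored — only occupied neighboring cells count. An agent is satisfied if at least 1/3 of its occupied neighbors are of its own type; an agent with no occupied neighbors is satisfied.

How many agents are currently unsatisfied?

Row 0: (0,0)P 1/1 satisfied · (0,2)P 1/2 satisfied · (0,3)Q 1/2 satisfied · (0,4)Q 2/3 satisfied · (0,5)P 1/2 satisfied
Row 1: (1,0)P 2/3 satisfied · (1,1)P 2/3 satisfied · (1,2)P 2/2 satisfied · (1,4)Q 1/3 satisfied · (1,5)P 2/3 satisfied
Row 2: (2,0)Q 2/3 satisfied · (2,1)Q 2/3 satisfied · (2,4)P 2/3 satisfied · (2,5)P 2/2 satisfied
Row 3: (3,0)Q 2/2 satisfied · (3,1)Q 2/3 satisfied · (3,3)Q 0/1 not · (3,4)P 2/3 satisfied
Row 4: (4,1)P 1/3 satisfied · (4,2)Q 0/2 not · (4,4)P 1/1 satisfied
Row 5: (5,0)P 2/2 satisfied · (5,1)P 4/4 satisfied · (5,2)P 2/3 satisfied · (5,3)P 1/2 satisfied · (5,5)P 1/1 satisfied
Row 6: (6,0)P 2/2 satisfied · (6,1)P 2/2 satisfied · (6,3)Q 1/2 satisfied · (6,4)Q 1/2 satisfied · (6,5)P 1/2 satisfied
Unsatisfied: (3,3), (4,2) — 2 in total.

2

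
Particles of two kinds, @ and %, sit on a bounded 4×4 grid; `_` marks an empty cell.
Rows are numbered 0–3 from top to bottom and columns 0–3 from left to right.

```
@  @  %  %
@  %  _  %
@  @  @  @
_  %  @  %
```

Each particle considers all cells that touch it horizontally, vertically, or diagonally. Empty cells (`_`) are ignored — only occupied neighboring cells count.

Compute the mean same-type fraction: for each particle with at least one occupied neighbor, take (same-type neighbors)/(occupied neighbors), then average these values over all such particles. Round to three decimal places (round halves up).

0.504

Row 0: (0,0)@ 2/3 · (0,1)@ 2/4 · (0,2)% 3/4 · (0,3)% 2/2
Row 1: (1,0)@ 4/5 · (1,1)% 1/7 · (1,3)% 2/4
Row 2: (2,0)@ 2/4 · (2,1)@ 4/6 · (2,2)@ 3/7 · (2,3)@ 2/4
Row 3: (3,1)% 0/4 · (3,2)@ 3/5 · (3,3)% 0/3
Sum over 14 particles: 2/3 + 2/4 + 3/4 + 2/2 + 4/5 + 1/7 + 2/4 + 2/4 + 4/6 + 3/7 + 2/4 + 0/4 + 3/5 + 0/3 = 2963/420; mean = 2963/420 ÷ 14 = 2963/5880 = 0.503911… → 0.504.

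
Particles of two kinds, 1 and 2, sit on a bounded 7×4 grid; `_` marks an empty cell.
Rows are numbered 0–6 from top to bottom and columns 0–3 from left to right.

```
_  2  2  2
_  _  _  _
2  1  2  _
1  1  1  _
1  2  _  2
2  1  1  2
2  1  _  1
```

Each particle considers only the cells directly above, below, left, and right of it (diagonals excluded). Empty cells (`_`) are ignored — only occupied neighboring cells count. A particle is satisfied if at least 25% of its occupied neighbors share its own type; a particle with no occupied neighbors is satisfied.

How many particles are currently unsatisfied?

4

Row 0: (0,1)2 1/1 ok · (0,2)2 2/2 ok · (0,3)2 1/1 ok
Row 2: (2,0)2 0/2 unhappy · (2,1)1 1/3 ok · (2,2)2 0/2 unhappy
Row 3: (3,0)1 2/3 ok · (3,1)1 3/4 ok · (3,2)1 1/2 ok
Row 4: (4,0)1 1/3 ok · (4,1)2 0/3 unhappy · (4,3)2 1/1 ok
Row 5: (5,0)2 1/3 ok · (5,1)1 2/4 ok · (5,2)1 1/2 ok · (5,3)2 1/3 ok
Row 6: (6,0)2 1/2 ok · (6,1)1 1/2 ok · (6,3)1 0/1 unhappy
Unsatisfied: (2,0), (2,2), (4,1), (6,3) — 4 in total.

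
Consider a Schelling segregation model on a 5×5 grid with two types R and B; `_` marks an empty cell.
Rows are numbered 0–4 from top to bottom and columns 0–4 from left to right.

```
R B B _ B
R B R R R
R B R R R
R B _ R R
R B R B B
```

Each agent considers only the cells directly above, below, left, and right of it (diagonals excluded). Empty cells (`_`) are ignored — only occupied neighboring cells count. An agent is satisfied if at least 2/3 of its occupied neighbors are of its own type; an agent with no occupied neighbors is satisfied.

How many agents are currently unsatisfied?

11

Row 0: (0,0)R 1/2 ✗ · (0,1)B 2/3 ✓ · (0,2)B 1/2 ✗ · (0,4)B 0/1 ✗
Row 1: (1,0)R 2/3 ✓ · (1,1)B 2/4 ✗ · (1,2)R 2/4 ✗ · (1,3)R 3/3 ✓ · (1,4)R 2/3 ✓
Row 2: (2,0)R 2/3 ✓ · (2,1)B 2/4 ✗ · (2,2)R 2/3 ✓ · (2,3)R 4/4 ✓ · (2,4)R 3/3 ✓
Row 3: (3,0)R 2/3 ✓ · (3,1)B 2/3 ✓ · (3,3)R 2/3 ✓ · (3,4)R 2/3 ✓
Row 4: (4,0)R 1/2 ✗ · (4,1)B 1/3 ✗ · (4,2)R 0/2 ✗ · (4,3)B 1/3 ✗ · (4,4)B 1/2 ✗
Unsatisfied: (0,0), (0,2), (0,4), (1,1), (1,2), (2,1), (4,0), (4,1), (4,2), (4,3), (4,4) — 11 in total.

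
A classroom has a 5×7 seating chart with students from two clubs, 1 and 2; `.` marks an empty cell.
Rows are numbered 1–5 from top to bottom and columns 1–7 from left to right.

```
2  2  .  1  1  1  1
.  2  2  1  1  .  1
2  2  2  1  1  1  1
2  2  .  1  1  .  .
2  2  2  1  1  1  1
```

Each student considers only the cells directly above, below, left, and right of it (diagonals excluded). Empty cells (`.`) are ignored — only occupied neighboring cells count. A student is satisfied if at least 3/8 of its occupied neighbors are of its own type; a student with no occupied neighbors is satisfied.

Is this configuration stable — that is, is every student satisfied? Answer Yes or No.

(1,1)2 1/1 satisfied
(1,2)2 2/2 satisfied
(1,4)1 2/2 satisfied
(1,5)1 3/3 satisfied
(1,6)1 2/2 satisfied
(1,7)1 2/2 satisfied
(2,2)2 3/3 satisfied
(2,3)2 2/3 satisfied
(2,4)1 3/4 satisfied
(2,5)1 3/3 satisfied
(2,7)1 2/2 satisfied
(3,1)2 2/2 satisfied
(3,2)2 4/4 satisfied
(3,3)2 2/3 satisfied
(3,4)1 3/4 satisfied
(3,5)1 4/4 satisfied
(3,6)1 2/2 satisfied
(3,7)1 2/2 satisfied
(4,1)2 3/3 satisfied
(4,2)2 3/3 satisfied
(4,4)1 3/3 satisfied
(4,5)1 3/3 satisfied
(5,1)2 2/2 satisfied
(5,2)2 3/3 satisfied
(5,3)2 1/2 satisfied
(5,4)1 2/3 satisfied
(5,5)1 3/3 satisfied
(5,6)1 2/2 satisfied
(5,7)1 1/1 satisfied
All meet the threshold, so the configuration is stable.

Yes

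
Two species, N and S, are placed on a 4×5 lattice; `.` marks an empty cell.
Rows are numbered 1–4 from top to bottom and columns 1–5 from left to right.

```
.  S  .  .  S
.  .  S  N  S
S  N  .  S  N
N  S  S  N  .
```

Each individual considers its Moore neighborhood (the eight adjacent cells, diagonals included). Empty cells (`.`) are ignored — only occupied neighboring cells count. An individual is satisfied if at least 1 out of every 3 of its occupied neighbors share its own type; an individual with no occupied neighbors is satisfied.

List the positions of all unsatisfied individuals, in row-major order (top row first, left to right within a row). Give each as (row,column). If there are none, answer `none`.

(2,4), (3,2)

Row 1: (1,2)S 1/1 ✓ · (1,5)S 1/2 ✓
Row 2: (2,3)S 2/4 ✓ · (2,4)N 1/5 ✗ · (2,5)S 2/4 ✓
Row 3: (3,1)S 1/3 ✓ · (3,2)N 1/5 ✗ · (3,4)S 3/6 ✓ · (3,5)N 2/4 ✓
Row 4: (4,1)N 1/3 ✓ · (4,2)S 2/4 ✓ · (4,3)S 2/4 ✓ · (4,4)N 1/3 ✓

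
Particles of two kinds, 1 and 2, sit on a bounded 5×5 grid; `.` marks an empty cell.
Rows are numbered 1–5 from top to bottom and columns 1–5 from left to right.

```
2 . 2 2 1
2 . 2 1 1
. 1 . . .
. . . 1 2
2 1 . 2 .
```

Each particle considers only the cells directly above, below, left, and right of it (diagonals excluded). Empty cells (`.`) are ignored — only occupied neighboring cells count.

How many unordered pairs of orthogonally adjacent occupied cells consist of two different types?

Scan each occupied cell's neighbors to the right and below so each pair is counted once.
From row 1: 2 unlike of 6 pairs (running 2/6).
From row 2: 1 unlike of 2 pairs (running 3/8).
From row 4: 2 unlike of 2 pairs (running 5/10).
From row 5: 1 unlike of 1 pairs (running 6/11).
Total adjacent occupied pairs: 11; unlike-type pairs: 6.

6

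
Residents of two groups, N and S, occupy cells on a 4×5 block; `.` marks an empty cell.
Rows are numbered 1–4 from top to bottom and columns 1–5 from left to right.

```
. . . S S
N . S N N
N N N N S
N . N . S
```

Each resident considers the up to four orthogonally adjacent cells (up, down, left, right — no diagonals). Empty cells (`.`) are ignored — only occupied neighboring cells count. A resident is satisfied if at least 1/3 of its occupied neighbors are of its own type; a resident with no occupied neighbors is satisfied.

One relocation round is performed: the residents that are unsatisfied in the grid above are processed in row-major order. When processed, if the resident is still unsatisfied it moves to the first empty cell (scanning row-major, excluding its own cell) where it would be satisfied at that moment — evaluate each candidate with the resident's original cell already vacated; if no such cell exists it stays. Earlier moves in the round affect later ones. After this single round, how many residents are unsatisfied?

0

Initially unsatisfied (in order): (2,3).
  (2,3) → (1,2).
Resulting grid:
. S . S S
N . . N N
N N N N S
N . N . S
All satisfied now.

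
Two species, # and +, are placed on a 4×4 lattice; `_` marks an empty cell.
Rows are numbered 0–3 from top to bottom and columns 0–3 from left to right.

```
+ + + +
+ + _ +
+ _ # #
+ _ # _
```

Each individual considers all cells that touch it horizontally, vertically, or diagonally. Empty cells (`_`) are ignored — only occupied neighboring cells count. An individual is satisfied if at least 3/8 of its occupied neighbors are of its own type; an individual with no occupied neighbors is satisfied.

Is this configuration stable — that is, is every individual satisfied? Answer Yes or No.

Row 0: (0,0)+ 3/3 ok · (0,1)+ 4/4 ok · (0,2)+ 4/4 ok · (0,3)+ 2/2 ok
Row 1: (1,0)+ 4/4 ok · (1,1)+ 5/6 ok · (1,3)+ 2/4 ok
Row 2: (2,0)+ 3/3 ok · (2,2)# 2/4 ok · (2,3)# 2/3 ok
Row 3: (3,0)+ 1/1 ok · (3,2)# 2/2 ok
All meet the threshold, so the configuration is stable.

Yes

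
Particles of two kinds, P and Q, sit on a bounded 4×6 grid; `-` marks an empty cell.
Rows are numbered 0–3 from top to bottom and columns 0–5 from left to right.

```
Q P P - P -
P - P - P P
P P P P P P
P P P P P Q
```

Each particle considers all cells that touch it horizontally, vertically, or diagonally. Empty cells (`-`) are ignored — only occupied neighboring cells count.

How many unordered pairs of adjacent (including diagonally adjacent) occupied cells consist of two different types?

Scan each occupied cell's neighbors to the right and below (and the two forward diagonals) so each pair is counted once.
From row 0: 2 unlike of 8 pairs (running 2/8).
From row 1: 0 unlike of 11 pairs (running 2/19).
From row 2: 2 unlike of 21 pairs (running 4/40).
From row 3: 1 unlike of 5 pairs (running 5/45).
Total adjacent occupied pairs: 45; unlike-type pairs: 5.

5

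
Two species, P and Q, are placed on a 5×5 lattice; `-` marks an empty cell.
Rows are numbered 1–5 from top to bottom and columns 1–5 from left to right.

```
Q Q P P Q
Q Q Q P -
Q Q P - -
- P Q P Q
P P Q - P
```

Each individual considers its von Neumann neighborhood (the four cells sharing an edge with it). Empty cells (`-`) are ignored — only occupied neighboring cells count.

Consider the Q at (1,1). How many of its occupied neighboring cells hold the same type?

2

Occupied neighbors of (1,1): (2,1)=Q, (1,2)=Q.
Same type (Q): 2 of 2.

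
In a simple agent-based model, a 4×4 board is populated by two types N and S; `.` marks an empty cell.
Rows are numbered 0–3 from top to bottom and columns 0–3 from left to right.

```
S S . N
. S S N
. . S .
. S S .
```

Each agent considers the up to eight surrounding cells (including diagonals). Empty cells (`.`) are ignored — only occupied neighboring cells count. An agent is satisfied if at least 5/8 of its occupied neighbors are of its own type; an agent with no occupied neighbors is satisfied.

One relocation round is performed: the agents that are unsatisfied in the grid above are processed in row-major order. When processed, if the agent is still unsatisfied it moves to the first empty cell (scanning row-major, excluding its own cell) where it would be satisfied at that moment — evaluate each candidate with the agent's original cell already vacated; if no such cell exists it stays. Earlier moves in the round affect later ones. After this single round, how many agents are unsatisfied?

Initially unsatisfied (in order): (0,3), (1,2), (1,3).
  (0,3): no empty cell satisfies it; stays.
  (1,2) → (1,0).
  (1,3): no empty cell satisfies it; stays.
Resulting grid:
S S . N
S S . N
. . S .
. S S .
Unsatisfied now: (1,3).

1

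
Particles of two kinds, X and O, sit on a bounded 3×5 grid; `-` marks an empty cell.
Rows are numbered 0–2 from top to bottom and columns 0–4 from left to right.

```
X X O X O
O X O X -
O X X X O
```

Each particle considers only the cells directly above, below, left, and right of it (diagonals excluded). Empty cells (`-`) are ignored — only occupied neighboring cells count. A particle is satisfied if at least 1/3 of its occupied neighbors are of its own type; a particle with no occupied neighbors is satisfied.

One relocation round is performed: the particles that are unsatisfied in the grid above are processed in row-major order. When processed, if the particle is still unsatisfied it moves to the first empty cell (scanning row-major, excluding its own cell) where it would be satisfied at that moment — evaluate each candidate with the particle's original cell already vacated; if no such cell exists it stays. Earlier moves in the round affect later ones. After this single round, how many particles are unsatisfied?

Initially unsatisfied (in order): (0,4), (1,2), (2,4).
  (0,4) → (1,4).
  (1,2) → (0,4).
  (2,4): now satisfied by earlier moves; stays.
Resulting grid:
X X O X O
O X - X O
O X X X O
Unsatisfied now: (0,2).

1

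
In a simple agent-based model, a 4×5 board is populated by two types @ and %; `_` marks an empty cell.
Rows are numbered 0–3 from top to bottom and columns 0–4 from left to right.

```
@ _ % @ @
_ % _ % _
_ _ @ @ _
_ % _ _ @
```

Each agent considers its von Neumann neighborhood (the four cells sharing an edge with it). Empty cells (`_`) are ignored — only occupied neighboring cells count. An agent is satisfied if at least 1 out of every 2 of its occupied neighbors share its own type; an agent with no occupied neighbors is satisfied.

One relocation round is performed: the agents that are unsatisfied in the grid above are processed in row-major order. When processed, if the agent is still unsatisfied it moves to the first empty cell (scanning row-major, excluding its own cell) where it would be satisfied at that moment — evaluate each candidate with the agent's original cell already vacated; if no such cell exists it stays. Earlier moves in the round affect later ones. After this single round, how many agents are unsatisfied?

Initially unsatisfied (in order): (0,2), (0,3), (1,3).
  (0,2) → (0,1).
  (0,3): now satisfied by earlier moves; stays.
  (1,3) → (0,2).
Resulting grid:
@ % % @ @
_ % _ _ _
_ _ @ @ _
_ % _ _ @
Unsatisfied now: (0,0).

1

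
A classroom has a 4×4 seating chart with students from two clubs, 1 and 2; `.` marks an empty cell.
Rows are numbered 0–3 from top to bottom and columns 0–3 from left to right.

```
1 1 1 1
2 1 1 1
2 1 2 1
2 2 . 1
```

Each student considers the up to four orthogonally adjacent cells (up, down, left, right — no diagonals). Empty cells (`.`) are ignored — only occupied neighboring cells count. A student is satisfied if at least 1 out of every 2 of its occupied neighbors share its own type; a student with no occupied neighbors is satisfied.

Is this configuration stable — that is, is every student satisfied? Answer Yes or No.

Row 0: (0,0)1 1/2 satisfied · (0,1)1 3/3 satisfied · (0,2)1 3/3 satisfied · (0,3)1 2/2 satisfied
Row 1: (1,0)2 1/3 not · (1,1)1 3/4 satisfied · (1,2)1 3/4 satisfied · (1,3)1 3/3 satisfied
Row 2: (2,0)2 2/3 satisfied · (2,1)1 1/4 not · (2,2)2 0/3 not · (2,3)1 2/3 satisfied
Row 3: (3,0)2 2/2 satisfied · (3,1)2 1/2 satisfied · (3,3)1 1/1 satisfied
For instance (1,0) has only 1/3 same-type neighbors, below 1/2.

No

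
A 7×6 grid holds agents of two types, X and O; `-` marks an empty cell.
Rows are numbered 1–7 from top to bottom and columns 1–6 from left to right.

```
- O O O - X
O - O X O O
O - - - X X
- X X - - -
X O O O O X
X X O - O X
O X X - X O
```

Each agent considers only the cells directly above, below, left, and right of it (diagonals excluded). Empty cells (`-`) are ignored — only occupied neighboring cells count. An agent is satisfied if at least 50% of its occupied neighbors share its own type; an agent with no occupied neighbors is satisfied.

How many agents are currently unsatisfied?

11

Row 1: (1,2)O 1/1 satisfied · (1,3)O 3/3 satisfied · (1,4)O 1/2 satisfied · (1,6)X 0/1 not
Row 2: (2,1)O 1/1 satisfied · (2,3)O 1/2 satisfied · (2,4)X 0/3 not · (2,5)O 1/3 not · (2,6)O 1/3 not
Row 3: (3,1)O 1/1 satisfied · (3,5)X 1/2 satisfied · (3,6)X 1/2 satisfied
Row 4: (4,2)X 1/2 satisfied · (4,3)X 1/2 satisfied
Row 5: (5,1)X 1/2 satisfied · (5,2)O 1/4 not · (5,3)O 3/4 satisfied · (5,4)O 2/2 satisfied · (5,5)O 2/3 satisfied · (5,6)X 1/2 satisfied
Row 6: (6,1)X 2/3 satisfied · (6,2)X 2/4 satisfied · (6,3)O 1/3 not · (6,5)O 1/3 not · (6,6)X 1/3 not
Row 7: (7,1)O 0/2 not · (7,2)X 2/3 satisfied · (7,3)X 1/2 satisfied · (7,5)X 0/2 not · (7,6)O 0/2 not
Unsatisfied: (1,6), (2,4), (2,5), (2,6), (5,2), (6,3), (6,5), (6,6), (7,1), (7,5), (7,6) — 11 in total.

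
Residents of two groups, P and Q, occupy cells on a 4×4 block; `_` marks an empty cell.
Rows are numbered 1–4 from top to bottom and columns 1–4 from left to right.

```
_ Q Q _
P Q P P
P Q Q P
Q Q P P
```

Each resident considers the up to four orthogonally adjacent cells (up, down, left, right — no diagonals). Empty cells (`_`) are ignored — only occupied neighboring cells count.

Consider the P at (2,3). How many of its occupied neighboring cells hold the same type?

1

Occupied neighbors of (2,3): (1,3)=Q, (3,3)=Q, (2,2)=Q, (2,4)=P.
Same type (P): 1 of 4.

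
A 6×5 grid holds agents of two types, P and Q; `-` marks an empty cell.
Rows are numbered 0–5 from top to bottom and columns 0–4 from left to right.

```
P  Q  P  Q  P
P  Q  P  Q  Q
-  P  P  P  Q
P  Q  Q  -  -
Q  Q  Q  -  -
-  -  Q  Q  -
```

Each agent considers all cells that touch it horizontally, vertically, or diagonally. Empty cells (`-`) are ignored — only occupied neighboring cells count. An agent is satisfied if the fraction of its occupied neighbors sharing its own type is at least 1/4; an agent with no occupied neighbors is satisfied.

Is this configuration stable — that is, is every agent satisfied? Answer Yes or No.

No

Row 0: (0,0)P 1/3 satisfied · (0,1)Q 1/5 not · (0,2)P 1/5 not · (0,3)Q 2/5 satisfied · (0,4)P 0/3 not
Row 1: (1,0)P 2/4 satisfied · (1,1)Q 1/7 not · (1,2)P 4/8 satisfied · (1,3)Q 3/8 satisfied · (1,4)Q 3/5 satisfied
Row 2: (2,1)P 4/7 satisfied · (2,2)P 3/7 satisfied · (2,3)P 2/6 satisfied · (2,4)Q 2/3 satisfied
Row 3: (3,0)P 1/4 satisfied · (3,1)Q 4/7 satisfied · (3,2)Q 3/6 satisfied
Row 4: (4,0)Q 2/3 satisfied · (4,1)Q 5/6 satisfied · (4,2)Q 5/5 satisfied
Row 5: (5,2)Q 3/3 satisfied · (5,3)Q 2/2 satisfied
For instance (0,1) has only 1/5 same-type neighbors, below 1/4.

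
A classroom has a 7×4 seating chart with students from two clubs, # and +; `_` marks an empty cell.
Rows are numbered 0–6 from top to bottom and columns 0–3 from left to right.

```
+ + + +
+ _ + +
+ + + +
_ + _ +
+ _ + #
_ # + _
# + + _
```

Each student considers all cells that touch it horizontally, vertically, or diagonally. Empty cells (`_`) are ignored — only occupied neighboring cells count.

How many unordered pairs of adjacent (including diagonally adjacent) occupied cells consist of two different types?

9

Scan each occupied cell's neighbors to the right and below (and the two forward diagonals) so each pair is counted once.
From row 0: 0 unlike of 10 pairs (running 0/10).
From row 1: 0 unlike of 8 pairs (running 0/18).
From row 2: 0 unlike of 8 pairs (running 0/26).
From row 3: 1 unlike of 4 pairs (running 1/30).
From row 4: 4 unlike of 5 pairs (running 5/35).
From row 5: 3 unlike of 6 pairs (running 8/41).
From row 6: 1 unlike of 2 pairs (running 9/43).
Total adjacent occupied pairs: 43; unlike-type pairs: 9.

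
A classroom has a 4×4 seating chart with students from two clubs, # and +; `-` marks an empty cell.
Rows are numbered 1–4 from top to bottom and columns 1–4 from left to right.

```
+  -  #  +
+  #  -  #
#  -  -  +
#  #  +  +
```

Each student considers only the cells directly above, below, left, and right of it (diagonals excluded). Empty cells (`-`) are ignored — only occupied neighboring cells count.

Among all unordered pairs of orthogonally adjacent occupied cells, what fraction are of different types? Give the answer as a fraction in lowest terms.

Scan each occupied cell's neighbors to the right and below so each pair is counted once.
From row 1: 2 unlike of 3 pairs (running 2/3).
From row 2: 3 unlike of 3 pairs (running 5/6).
From row 3: 0 unlike of 2 pairs (running 5/8).
From row 4: 1 unlike of 3 pairs (running 6/11).
Total adjacent occupied pairs: 11; unlike-type pairs: 6.
6/11 is already in lowest terms.

6/11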